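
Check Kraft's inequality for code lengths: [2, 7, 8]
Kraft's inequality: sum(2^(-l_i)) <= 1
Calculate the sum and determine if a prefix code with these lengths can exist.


Sum = 2^(-2) + 2^(-7) + 2^(-8)
    = 0.25 + 0.0078125 + 0.00390625
    = 67/256 = 0.26171875
Since 0.26171875 <= 1, Kraft's inequality IS satisfied.
A prefix code with these lengths CAN exist.

Kraft sum = 0.26171875. Satisfied.


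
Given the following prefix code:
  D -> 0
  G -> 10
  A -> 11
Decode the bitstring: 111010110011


Decoding step by step:
Bits 11 -> A
Bits 10 -> G
Bits 10 -> G
Bits 11 -> A
Bits 0 -> D
Bits 0 -> D
Bits 11 -> A


Decoded message: AGGADDA


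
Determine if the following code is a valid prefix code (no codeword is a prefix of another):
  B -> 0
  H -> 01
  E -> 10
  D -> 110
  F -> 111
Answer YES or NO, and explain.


Checking each pair (does one codeword prefix another?):
  B='0' vs H='01': prefix -- VIOLATION

NO -- this is NOT a valid prefix code. B (0) is a prefix of H (01).


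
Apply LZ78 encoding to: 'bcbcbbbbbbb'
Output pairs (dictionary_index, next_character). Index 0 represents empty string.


LZ78 encoding steps:
Dictionary: {0: ''}
Step 1: w='' (idx 0), next='b' -> output (0, 'b'), add 'b' as idx 1
Step 2: w='' (idx 0), next='c' -> output (0, 'c'), add 'c' as idx 2
Step 3: w='b' (idx 1), next='c' -> output (1, 'c'), add 'bc' as idx 3
Step 4: w='b' (idx 1), next='b' -> output (1, 'b'), add 'bb' as idx 4
Step 5: w='bb' (idx 4), next='b' -> output (4, 'b'), add 'bbb' as idx 5
Step 6: w='bb' (idx 4), end of input -> output (4, '')


Encoded: [(0, 'b'), (0, 'c'), (1, 'c'), (1, 'b'), (4, 'b'), (4, '')]


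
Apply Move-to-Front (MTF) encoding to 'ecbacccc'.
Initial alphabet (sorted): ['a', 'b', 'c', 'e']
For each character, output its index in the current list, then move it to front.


MTF encoding:
'e': index 3 in ['a', 'b', 'c', 'e'] -> ['e', 'a', 'b', 'c']
'c': index 3 in ['e', 'a', 'b', 'c'] -> ['c', 'e', 'a', 'b']
'b': index 3 in ['c', 'e', 'a', 'b'] -> ['b', 'c', 'e', 'a']
'a': index 3 in ['b', 'c', 'e', 'a'] -> ['a', 'b', 'c', 'e']
'c': index 2 in ['a', 'b', 'c', 'e'] -> ['c', 'a', 'b', 'e']
'c': index 0 in ['c', 'a', 'b', 'e'] -> ['c', 'a', 'b', 'e']
'c': index 0 in ['c', 'a', 'b', 'e'] -> ['c', 'a', 'b', 'e']
'c': index 0 in ['c', 'a', 'b', 'e'] -> ['c', 'a', 'b', 'e']


Output: [3, 3, 3, 3, 2, 0, 0, 0]


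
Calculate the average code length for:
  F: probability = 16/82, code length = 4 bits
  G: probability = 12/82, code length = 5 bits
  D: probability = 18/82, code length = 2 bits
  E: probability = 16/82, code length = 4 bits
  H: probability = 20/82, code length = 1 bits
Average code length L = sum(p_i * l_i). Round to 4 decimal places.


Weighted contributions p_i * l_i:
  F: (16/82) * 4 = 64/82
  G: (12/82) * 5 = 60/82
  D: (18/82) * 2 = 36/82
  E: (16/82) * 4 = 64/82
  H: (20/82) * 1 = 20/82
Sum = (64 + 60 + 36 + 64 + 20)/82 = 244/82

L = 244/82 = 2.9756 bits/symbol


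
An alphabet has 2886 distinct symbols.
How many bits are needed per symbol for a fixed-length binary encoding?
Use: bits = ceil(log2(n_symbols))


log2(2886) = 11.4949
Bracket: 2^11 = 2048 < 2886 <= 2^12 = 4096
So ceil(log2(2886)) = 12

bits = ceil(log2(2886)) = ceil(11.4949) = 12 bits


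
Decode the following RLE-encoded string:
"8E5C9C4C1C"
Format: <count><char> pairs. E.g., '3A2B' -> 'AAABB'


Expanding each <count><char> pair:
  8E -> 'EEEEEEEE'
  5C -> 'CCCCC'
  9C -> 'CCCCCCCCC'
  4C -> 'CCCC'
  1C -> 'C'

Decoded = EEEEEEEECCCCCCCCCCCCCCCCCCC


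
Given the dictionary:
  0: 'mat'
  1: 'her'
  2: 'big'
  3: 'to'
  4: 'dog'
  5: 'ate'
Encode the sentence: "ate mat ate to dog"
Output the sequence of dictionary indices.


Look up each word in the dictionary:
  'ate' -> 5
  'mat' -> 0
  'ate' -> 5
  'to' -> 3
  'dog' -> 4

Encoded: [5, 0, 5, 3, 4]


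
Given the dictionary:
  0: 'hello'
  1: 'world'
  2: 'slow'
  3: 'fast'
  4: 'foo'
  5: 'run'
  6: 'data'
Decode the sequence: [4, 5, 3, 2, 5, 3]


Look up each index in the dictionary:
  4 -> 'foo'
  5 -> 'run'
  3 -> 'fast'
  2 -> 'slow'
  5 -> 'run'
  3 -> 'fast'

Decoded: "foo run fast slow run fast"


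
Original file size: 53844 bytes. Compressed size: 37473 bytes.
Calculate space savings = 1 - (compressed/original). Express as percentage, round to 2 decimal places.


ratio = compressed/original = 37473/53844 = 0.695955
savings = 1 - ratio = 1 - 0.695955 = 0.304045
as a percentage: 0.304045 * 100 = 30.4%

Space savings = 1 - 37473/53844 = 30.4%


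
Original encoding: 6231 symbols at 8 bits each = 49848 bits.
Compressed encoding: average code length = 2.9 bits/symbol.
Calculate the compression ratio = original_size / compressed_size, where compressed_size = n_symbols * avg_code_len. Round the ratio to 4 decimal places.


original_size = n_symbols * orig_bits = 6231 * 8 = 49848 bits
compressed_size = n_symbols * avg_code_len = 6231 * 2.9 = 18069.9 bits
ratio = original_size / compressed_size = 49848 / 18069.9 = 2.7586

Compression ratio = 2.7586


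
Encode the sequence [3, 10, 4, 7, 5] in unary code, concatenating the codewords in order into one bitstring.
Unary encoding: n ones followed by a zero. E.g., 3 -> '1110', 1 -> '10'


Encode each number as n ones followed by a terminating 0:
  3 -> 1110 (4 bits)
  10 -> 11111111110 (11 bits)
  4 -> 11110 (5 bits)
  7 -> 11111110 (8 bits)
  5 -> 111110 (6 bits)
Total length = 4 + 11 + 5 + 8 + 6 = 34 bits.

Unary([3, 10, 4, 7, 5]) = 1110111111111101111011111110111110 (34 bits)


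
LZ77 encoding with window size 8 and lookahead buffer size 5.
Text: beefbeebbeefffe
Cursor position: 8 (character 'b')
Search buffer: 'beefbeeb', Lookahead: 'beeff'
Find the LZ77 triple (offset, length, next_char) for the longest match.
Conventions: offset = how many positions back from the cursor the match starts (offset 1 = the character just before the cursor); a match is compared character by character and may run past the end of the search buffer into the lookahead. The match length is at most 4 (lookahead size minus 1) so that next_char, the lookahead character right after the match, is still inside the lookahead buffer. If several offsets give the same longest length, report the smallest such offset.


Try each offset into the search buffer:
  offset=1 (pos 7, char 'b'): match length 1
  offset=2 (pos 6, char 'e'): match length 0
  offset=3 (pos 5, char 'e'): match length 0
  offset=4 (pos 4, char 'b'): match length 3
  offset=5 (pos 3, char 'f'): match length 0
  offset=6 (pos 2, char 'e'): match length 0
  offset=7 (pos 1, char 'e'): match length 0
  offset=8 (pos 0, char 'b'): match length 4
Longest match has length 4 at offset 8.
next_char = character at position 8 + 4 = 12 -> 'f'

Best match: offset=8, length=4 (matching 'beef' starting at position 0)
LZ77 triple: (8, 4, 'f')


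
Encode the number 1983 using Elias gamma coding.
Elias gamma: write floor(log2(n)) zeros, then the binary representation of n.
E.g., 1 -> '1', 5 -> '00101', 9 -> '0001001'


num_bits = floor(log2(1983)) + 1 = 11
leading_zeros = num_bits - 1 = 10
binary(1983) = 11110111111

Elias gamma(1983) = '0000000000' + '11110111111' = 000000000011110111111 (21 bits)


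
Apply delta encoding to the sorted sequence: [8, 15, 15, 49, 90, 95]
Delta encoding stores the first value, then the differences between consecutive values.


First value: 8
Deltas:
  15 - 8 = 7
  15 - 15 = 0
  49 - 15 = 34
  90 - 49 = 41
  95 - 90 = 5


Delta encoded: [8, 7, 0, 34, 41, 5]


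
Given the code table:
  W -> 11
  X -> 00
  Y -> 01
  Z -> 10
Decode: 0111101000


Decoding:
01 -> Y
11 -> W
10 -> Z
10 -> Z
00 -> X


Result: YWZZX


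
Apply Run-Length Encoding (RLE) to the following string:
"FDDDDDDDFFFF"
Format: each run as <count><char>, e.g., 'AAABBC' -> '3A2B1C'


Scanning runs left to right:
  i=0: run of 'F' x 1 -> '1F'
  i=1: run of 'D' x 7 -> '7D'
  i=8: run of 'F' x 4 -> '4F'

RLE = 1F7D4F


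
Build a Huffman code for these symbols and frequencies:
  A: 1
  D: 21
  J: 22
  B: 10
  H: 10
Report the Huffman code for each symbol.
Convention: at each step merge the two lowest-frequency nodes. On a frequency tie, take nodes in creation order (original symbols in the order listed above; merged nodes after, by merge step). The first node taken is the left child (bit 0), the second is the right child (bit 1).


Huffman tree construction:
Step 1: Merge A(1) + B(10) = 11
Step 2: Merge H(10) + (A+B)(11) = 21
Step 3: Merge D(21) + (H+(A+B))(21) = 42
Step 4: Merge J(22) + (D+(H+(A+B)))(42) = 64
Read each symbol's code off the tree from the root (left child = 0, right child = 1).

Codes:
  A: 1110 (length 4)
  D: 10 (length 2)
  J: 0 (length 1)
  B: 1111 (length 4)
  H: 110 (length 3)
Average code length: 138/64 = 2.1563 bits/symbol


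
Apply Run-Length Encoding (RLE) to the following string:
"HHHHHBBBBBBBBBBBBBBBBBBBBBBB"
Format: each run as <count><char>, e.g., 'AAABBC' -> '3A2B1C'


Scanning runs left to right:
  i=0: run of 'H' x 5 -> '5H'
  i=5: run of 'B' x 23 -> '23B'

RLE = 5H23B


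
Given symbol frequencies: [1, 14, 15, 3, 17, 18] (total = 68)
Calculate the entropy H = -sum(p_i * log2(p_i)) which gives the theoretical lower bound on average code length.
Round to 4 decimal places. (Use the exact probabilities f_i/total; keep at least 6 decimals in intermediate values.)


Per-symbol terms -p_i * log2(p_i) with p_i = f_i/68:
  p = 1/68 = 0.014706: log2(p) = -6.087463, -p*log2(p) = 0.089522
  p = 14/68 = 0.205882: log2(p) = -2.280108, -p*log2(p) = 0.469434
  p = 15/68 = 0.220588: log2(p) = -2.180572, -p*log2(p) = 0.481009
  p = 3/68 = 0.044118: log2(p) = -4.502500, -p*log2(p) = 0.198640
  p = 17/68 = 0.250000: log2(p) = -2.000000, -p*log2(p) = 0.500000
  p = 18/68 = 0.264706: log2(p) = -1.917538, -p*log2(p) = 0.507584
H = 0.089522 + 0.469434 + 0.481009 + 0.198640 + 0.500000 + 0.507584 = 2.246189

H = 2.2462 bits/symbol


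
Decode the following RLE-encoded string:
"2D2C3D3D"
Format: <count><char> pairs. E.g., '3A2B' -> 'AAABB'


Expanding each <count><char> pair:
  2D -> 'DD'
  2C -> 'CC'
  3D -> 'DDD'
  3D -> 'DDD'

Decoded = DDCCDDDDDD


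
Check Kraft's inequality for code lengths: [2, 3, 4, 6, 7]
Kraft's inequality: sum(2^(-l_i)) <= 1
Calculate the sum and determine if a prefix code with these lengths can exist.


Sum = 2^(-2) + 2^(-3) + 2^(-4) + 2^(-6) + 2^(-7)
    = 0.25 + 0.125 + 0.0625 + 0.015625 + 0.0078125
    = 59/128 = 0.4609375
Since 0.4609375 <= 1, Kraft's inequality IS satisfied.
A prefix code with these lengths CAN exist.

Kraft sum = 0.4609375. Satisfied.


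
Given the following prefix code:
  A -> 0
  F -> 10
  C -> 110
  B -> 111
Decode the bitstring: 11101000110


Decoding step by step:
Bits 111 -> B
Bits 0 -> A
Bits 10 -> F
Bits 0 -> A
Bits 0 -> A
Bits 110 -> C


Decoded message: BAFAAC


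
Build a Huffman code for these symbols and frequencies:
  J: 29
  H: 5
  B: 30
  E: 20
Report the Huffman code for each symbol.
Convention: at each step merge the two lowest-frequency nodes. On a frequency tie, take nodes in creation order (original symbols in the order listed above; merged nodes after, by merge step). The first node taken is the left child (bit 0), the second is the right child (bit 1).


Huffman tree construction:
Step 1: Merge H(5) + E(20) = 25
Step 2: Merge (H+E)(25) + J(29) = 54
Step 3: Merge B(30) + ((H+E)+J)(54) = 84
Read each symbol's code off the tree from the root (left child = 0, right child = 1).

Codes:
  J: 11 (length 2)
  H: 100 (length 3)
  B: 0 (length 1)
  E: 101 (length 3)
Average code length: 163/84 = 1.9405 bits/symbol


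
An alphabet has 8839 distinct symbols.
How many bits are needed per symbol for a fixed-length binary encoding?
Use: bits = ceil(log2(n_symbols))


log2(8839) = 13.1097
Bracket: 2^13 = 8192 < 8839 <= 2^14 = 16384
So ceil(log2(8839)) = 14

bits = ceil(log2(8839)) = ceil(13.1097) = 14 bits


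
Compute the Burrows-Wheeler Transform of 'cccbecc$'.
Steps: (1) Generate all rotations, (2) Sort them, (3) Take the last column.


Rotations (sorted):
  0: $cccbecc -> last char: c
  1: becc$ccc -> last char: c
  2: c$cccbec -> last char: c
  3: cbecc$cc -> last char: c
  4: cc$cccbe -> last char: e
  5: ccbecc$c -> last char: c
  6: cccbecc$ -> last char: $
  7: ecc$cccb -> last char: b


BWT = ccccec$b


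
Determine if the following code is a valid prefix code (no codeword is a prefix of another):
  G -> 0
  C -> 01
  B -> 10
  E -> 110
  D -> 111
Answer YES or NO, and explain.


Checking each pair (does one codeword prefix another?):
  G='0' vs C='01': prefix -- VIOLATION

NO -- this is NOT a valid prefix code. G (0) is a prefix of C (01).


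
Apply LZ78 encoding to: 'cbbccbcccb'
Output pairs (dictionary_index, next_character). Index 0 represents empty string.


LZ78 encoding steps:
Dictionary: {0: ''}
Step 1: w='' (idx 0), next='c' -> output (0, 'c'), add 'c' as idx 1
Step 2: w='' (idx 0), next='b' -> output (0, 'b'), add 'b' as idx 2
Step 3: w='b' (idx 2), next='c' -> output (2, 'c'), add 'bc' as idx 3
Step 4: w='c' (idx 1), next='b' -> output (1, 'b'), add 'cb' as idx 4
Step 5: w='c' (idx 1), next='c' -> output (1, 'c'), add 'cc' as idx 5
Step 6: w='cb' (idx 4), end of input -> output (4, '')


Encoded: [(0, 'c'), (0, 'b'), (2, 'c'), (1, 'b'), (1, 'c'), (4, '')]


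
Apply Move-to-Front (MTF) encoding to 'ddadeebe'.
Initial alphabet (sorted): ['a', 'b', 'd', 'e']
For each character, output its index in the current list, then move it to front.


MTF encoding:
'd': index 2 in ['a', 'b', 'd', 'e'] -> ['d', 'a', 'b', 'e']
'd': index 0 in ['d', 'a', 'b', 'e'] -> ['d', 'a', 'b', 'e']
'a': index 1 in ['d', 'a', 'b', 'e'] -> ['a', 'd', 'b', 'e']
'd': index 1 in ['a', 'd', 'b', 'e'] -> ['d', 'a', 'b', 'e']
'e': index 3 in ['d', 'a', 'b', 'e'] -> ['e', 'd', 'a', 'b']
'e': index 0 in ['e', 'd', 'a', 'b'] -> ['e', 'd', 'a', 'b']
'b': index 3 in ['e', 'd', 'a', 'b'] -> ['b', 'e', 'd', 'a']
'e': index 1 in ['b', 'e', 'd', 'a'] -> ['e', 'b', 'd', 'a']


Output: [2, 0, 1, 1, 3, 0, 3, 1]


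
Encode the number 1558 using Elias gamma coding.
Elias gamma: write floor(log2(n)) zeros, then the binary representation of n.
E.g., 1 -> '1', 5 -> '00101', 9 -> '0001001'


num_bits = floor(log2(1558)) + 1 = 11
leading_zeros = num_bits - 1 = 10
binary(1558) = 11000010110

Elias gamma(1558) = '0000000000' + '11000010110' = 000000000011000010110 (21 bits)


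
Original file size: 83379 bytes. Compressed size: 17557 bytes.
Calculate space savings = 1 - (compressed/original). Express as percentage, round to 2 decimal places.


ratio = compressed/original = 17557/83379 = 0.210569
savings = 1 - ratio = 1 - 0.210569 = 0.789431
as a percentage: 0.789431 * 100 = 78.94%

Space savings = 1 - 17557/83379 = 78.94%


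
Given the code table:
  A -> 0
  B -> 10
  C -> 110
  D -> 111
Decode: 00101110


Decoding:
0 -> A
0 -> A
10 -> B
111 -> D
0 -> A


Result: AABDA


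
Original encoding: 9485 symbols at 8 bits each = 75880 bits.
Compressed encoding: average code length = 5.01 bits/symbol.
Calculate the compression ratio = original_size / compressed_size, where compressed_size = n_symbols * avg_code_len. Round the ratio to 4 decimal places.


original_size = n_symbols * orig_bits = 9485 * 8 = 75880 bits
compressed_size = n_symbols * avg_code_len = 9485 * 5.01 = 47519.85 bits
ratio = original_size / compressed_size = 75880 / 47519.85 = 1.5968

Compression ratio = 1.5968


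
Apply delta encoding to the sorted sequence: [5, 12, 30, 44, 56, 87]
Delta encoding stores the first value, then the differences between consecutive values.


First value: 5
Deltas:
  12 - 5 = 7
  30 - 12 = 18
  44 - 30 = 14
  56 - 44 = 12
  87 - 56 = 31


Delta encoded: [5, 7, 18, 14, 12, 31]


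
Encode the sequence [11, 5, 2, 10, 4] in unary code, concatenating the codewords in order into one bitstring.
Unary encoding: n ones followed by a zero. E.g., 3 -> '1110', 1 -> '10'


Encode each number as n ones followed by a terminating 0:
  11 -> 111111111110 (12 bits)
  5 -> 111110 (6 bits)
  2 -> 110 (3 bits)
  10 -> 11111111110 (11 bits)
  4 -> 11110 (5 bits)
Total length = 12 + 6 + 3 + 11 + 5 = 37 bits.

Unary([11, 5, 2, 10, 4]) = 1111111111101111101101111111111011110 (37 bits)


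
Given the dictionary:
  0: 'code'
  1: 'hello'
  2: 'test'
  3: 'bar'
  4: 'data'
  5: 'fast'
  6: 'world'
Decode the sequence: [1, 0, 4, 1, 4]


Look up each index in the dictionary:
  1 -> 'hello'
  0 -> 'code'
  4 -> 'data'
  1 -> 'hello'
  4 -> 'data'

Decoded: "hello code data hello data"


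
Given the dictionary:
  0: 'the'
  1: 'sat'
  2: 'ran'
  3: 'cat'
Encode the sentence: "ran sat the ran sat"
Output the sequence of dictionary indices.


Look up each word in the dictionary:
  'ran' -> 2
  'sat' -> 1
  'the' -> 0
  'ran' -> 2
  'sat' -> 1

Encoded: [2, 1, 0, 2, 1]


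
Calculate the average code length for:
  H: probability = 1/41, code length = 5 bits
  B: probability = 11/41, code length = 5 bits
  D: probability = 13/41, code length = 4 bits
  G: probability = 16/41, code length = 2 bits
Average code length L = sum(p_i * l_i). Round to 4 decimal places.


Weighted contributions p_i * l_i:
  H: (1/41) * 5 = 5/41
  B: (11/41) * 5 = 55/41
  D: (13/41) * 4 = 52/41
  G: (16/41) * 2 = 32/41
Sum = (5 + 55 + 52 + 32)/41 = 144/41

L = 144/41 = 3.5122 bits/symbol


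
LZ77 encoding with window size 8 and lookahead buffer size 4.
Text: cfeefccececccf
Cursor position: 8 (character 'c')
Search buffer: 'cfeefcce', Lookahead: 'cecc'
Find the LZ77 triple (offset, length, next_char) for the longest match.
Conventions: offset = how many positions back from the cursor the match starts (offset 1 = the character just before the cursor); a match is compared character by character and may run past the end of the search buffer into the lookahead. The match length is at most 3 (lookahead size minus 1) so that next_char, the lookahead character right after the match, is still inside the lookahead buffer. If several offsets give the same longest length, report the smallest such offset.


Try each offset into the search buffer:
  offset=1 (pos 7, char 'e'): match length 0
  offset=2 (pos 6, char 'c'): match length 3
  offset=3 (pos 5, char 'c'): match length 1
  offset=4 (pos 4, char 'f'): match length 0
  offset=5 (pos 3, char 'e'): match length 0
  offset=6 (pos 2, char 'e'): match length 0
  offset=7 (pos 1, char 'f'): match length 0
  offset=8 (pos 0, char 'c'): match length 1
Longest match has length 3 at offset 2.
next_char = character at position 8 + 3 = 11 -> 'c'

Best match: offset=2, length=3 (matching 'cec' starting at position 6)
LZ77 triple: (2, 3, 'c')


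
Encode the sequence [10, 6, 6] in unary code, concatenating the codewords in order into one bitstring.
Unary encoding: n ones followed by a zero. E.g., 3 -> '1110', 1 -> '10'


Encode each number as n ones followed by a terminating 0:
  10 -> 11111111110 (11 bits)
  6 -> 1111110 (7 bits)
  6 -> 1111110 (7 bits)
Total length = 11 + 7 + 7 = 25 bits.

Unary([10, 6, 6]) = 1111111111011111101111110 (25 bits)


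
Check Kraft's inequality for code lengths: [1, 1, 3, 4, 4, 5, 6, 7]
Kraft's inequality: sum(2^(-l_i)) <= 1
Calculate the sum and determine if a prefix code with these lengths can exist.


Sum = 2^(-1) + 2^(-1) + 2^(-3) + 2^(-4) + 2^(-4) + 2^(-5) + 2^(-6) + 2^(-7)
    = 0.5 + 0.5 + 0.125 + 0.0625 + 0.0625 + 0.03125 + 0.015625 + 0.0078125
    = 167/128 = 1.3046875
Since 1.3046875 > 1, Kraft's inequality is NOT satisfied.
A prefix code with these lengths CANNOT exist.

Kraft sum = 1.3046875. Not satisfied.


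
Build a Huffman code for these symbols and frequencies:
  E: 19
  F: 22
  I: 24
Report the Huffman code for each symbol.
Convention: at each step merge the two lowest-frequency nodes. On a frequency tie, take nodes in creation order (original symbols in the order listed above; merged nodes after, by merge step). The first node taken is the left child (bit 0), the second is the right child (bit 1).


Huffman tree construction:
Step 1: Merge E(19) + F(22) = 41
Step 2: Merge I(24) + (E+F)(41) = 65
Read each symbol's code off the tree from the root (left child = 0, right child = 1).

Codes:
  E: 10 (length 2)
  F: 11 (length 2)
  I: 0 (length 1)
Average code length: 106/65 = 1.6308 bits/symbol


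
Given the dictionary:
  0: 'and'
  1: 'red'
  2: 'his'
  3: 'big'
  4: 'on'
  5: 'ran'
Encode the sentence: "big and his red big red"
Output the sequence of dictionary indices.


Look up each word in the dictionary:
  'big' -> 3
  'and' -> 0
  'his' -> 2
  'red' -> 1
  'big' -> 3
  'red' -> 1

Encoded: [3, 0, 2, 1, 3, 1]


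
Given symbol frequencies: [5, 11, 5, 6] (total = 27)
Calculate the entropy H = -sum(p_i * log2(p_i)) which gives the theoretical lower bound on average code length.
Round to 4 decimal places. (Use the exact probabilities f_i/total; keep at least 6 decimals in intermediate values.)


Per-symbol terms -p_i * log2(p_i) with p_i = f_i/27:
  p = 5/27 = 0.185185: log2(p) = -2.432959, -p*log2(p) = 0.450548
  p = 11/27 = 0.407407: log2(p) = -1.295456, -p*log2(p) = 0.527778
  p = 5/27 = 0.185185: log2(p) = -2.432959, -p*log2(p) = 0.450548
  p = 6/27 = 0.222222: log2(p) = -2.169925, -p*log2(p) = 0.482206
H = 0.450548 + 0.527778 + 0.450548 + 0.482206 = 1.911080

H = 1.9111 bits/symbol


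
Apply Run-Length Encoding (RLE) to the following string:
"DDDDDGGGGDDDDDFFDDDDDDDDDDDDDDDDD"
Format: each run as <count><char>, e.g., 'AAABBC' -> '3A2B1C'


Scanning runs left to right:
  i=0: run of 'D' x 5 -> '5D'
  i=5: run of 'G' x 4 -> '4G'
  i=9: run of 'D' x 5 -> '5D'
  i=14: run of 'F' x 2 -> '2F'
  i=16: run of 'D' x 17 -> '17D'

RLE = 5D4G5D2F17D


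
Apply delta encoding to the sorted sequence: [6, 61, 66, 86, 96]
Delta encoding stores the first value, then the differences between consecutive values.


First value: 6
Deltas:
  61 - 6 = 55
  66 - 61 = 5
  86 - 66 = 20
  96 - 86 = 10


Delta encoded: [6, 55, 5, 20, 10]


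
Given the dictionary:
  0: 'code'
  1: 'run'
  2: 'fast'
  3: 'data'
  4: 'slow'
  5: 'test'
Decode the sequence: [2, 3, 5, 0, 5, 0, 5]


Look up each index in the dictionary:
  2 -> 'fast'
  3 -> 'data'
  5 -> 'test'
  0 -> 'code'
  5 -> 'test'
  0 -> 'code'
  5 -> 'test'

Decoded: "fast data test code test code test"


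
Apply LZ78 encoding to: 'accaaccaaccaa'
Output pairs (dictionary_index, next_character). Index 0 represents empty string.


LZ78 encoding steps:
Dictionary: {0: ''}
Step 1: w='' (idx 0), next='a' -> output (0, 'a'), add 'a' as idx 1
Step 2: w='' (idx 0), next='c' -> output (0, 'c'), add 'c' as idx 2
Step 3: w='c' (idx 2), next='a' -> output (2, 'a'), add 'ca' as idx 3
Step 4: w='a' (idx 1), next='c' -> output (1, 'c'), add 'ac' as idx 4
Step 5: w='ca' (idx 3), next='a' -> output (3, 'a'), add 'caa' as idx 5
Step 6: w='c' (idx 2), next='c' -> output (2, 'c'), add 'cc' as idx 6
Step 7: w='a' (idx 1), next='a' -> output (1, 'a'), add 'aa' as idx 7


Encoded: [(0, 'a'), (0, 'c'), (2, 'a'), (1, 'c'), (3, 'a'), (2, 'c'), (1, 'a')]


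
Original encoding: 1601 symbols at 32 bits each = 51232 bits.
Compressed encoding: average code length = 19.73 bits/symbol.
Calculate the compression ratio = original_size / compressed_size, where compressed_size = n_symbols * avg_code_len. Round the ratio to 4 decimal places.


original_size = n_symbols * orig_bits = 1601 * 32 = 51232 bits
compressed_size = n_symbols * avg_code_len = 1601 * 19.73 = 31587.73 bits
ratio = original_size / compressed_size = 51232 / 31587.73 = 1.6219

Compression ratio = 1.6219


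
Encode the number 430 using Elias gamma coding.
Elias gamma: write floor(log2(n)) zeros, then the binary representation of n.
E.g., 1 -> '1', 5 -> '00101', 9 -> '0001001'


num_bits = floor(log2(430)) + 1 = 9
leading_zeros = num_bits - 1 = 8
binary(430) = 110101110

Elias gamma(430) = '00000000' + '110101110' = 00000000110101110 (17 bits)


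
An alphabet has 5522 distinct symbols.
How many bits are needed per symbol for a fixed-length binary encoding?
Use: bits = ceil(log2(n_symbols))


log2(5522) = 12.431
Bracket: 2^12 = 4096 < 5522 <= 2^13 = 8192
So ceil(log2(5522)) = 13

bits = ceil(log2(5522)) = ceil(12.431) = 13 bits


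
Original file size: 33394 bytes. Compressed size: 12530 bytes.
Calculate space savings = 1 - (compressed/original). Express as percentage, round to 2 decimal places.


ratio = compressed/original = 12530/33394 = 0.375217
savings = 1 - ratio = 1 - 0.375217 = 0.624783
as a percentage: 0.624783 * 100 = 62.48%

Space savings = 1 - 12530/33394 = 62.48%


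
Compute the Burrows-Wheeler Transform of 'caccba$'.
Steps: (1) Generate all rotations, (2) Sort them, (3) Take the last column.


Rotations (sorted):
  0: $caccba -> last char: a
  1: a$caccb -> last char: b
  2: accba$c -> last char: c
  3: ba$cacc -> last char: c
  4: caccba$ -> last char: $
  5: cba$cac -> last char: c
  6: ccba$ca -> last char: a


BWT = abcc$ca


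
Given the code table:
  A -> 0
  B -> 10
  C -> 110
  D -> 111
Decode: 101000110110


Decoding:
10 -> B
10 -> B
0 -> A
0 -> A
110 -> C
110 -> C


Result: BBAACC


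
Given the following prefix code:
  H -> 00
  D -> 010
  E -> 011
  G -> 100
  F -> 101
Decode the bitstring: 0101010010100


Decoding step by step:
Bits 010 -> D
Bits 101 -> F
Bits 00 -> H
Bits 101 -> F
Bits 00 -> H


Decoded message: DFHFH


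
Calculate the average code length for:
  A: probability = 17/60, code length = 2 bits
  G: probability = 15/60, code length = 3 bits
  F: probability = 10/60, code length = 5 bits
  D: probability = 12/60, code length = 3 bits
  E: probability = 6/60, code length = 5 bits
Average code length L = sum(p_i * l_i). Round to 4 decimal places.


Weighted contributions p_i * l_i:
  A: (17/60) * 2 = 34/60
  G: (15/60) * 3 = 45/60
  F: (10/60) * 5 = 50/60
  D: (12/60) * 3 = 36/60
  E: (6/60) * 5 = 30/60
Sum = (34 + 45 + 50 + 36 + 30)/60 = 195/60

L = 195/60 = 3.2500 bits/symbol


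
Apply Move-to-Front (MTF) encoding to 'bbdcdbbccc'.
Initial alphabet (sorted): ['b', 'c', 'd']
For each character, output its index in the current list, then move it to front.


MTF encoding:
'b': index 0 in ['b', 'c', 'd'] -> ['b', 'c', 'd']
'b': index 0 in ['b', 'c', 'd'] -> ['b', 'c', 'd']
'd': index 2 in ['b', 'c', 'd'] -> ['d', 'b', 'c']
'c': index 2 in ['d', 'b', 'c'] -> ['c', 'd', 'b']
'd': index 1 in ['c', 'd', 'b'] -> ['d', 'c', 'b']
'b': index 2 in ['d', 'c', 'b'] -> ['b', 'd', 'c']
'b': index 0 in ['b', 'd', 'c'] -> ['b', 'd', 'c']
'c': index 2 in ['b', 'd', 'c'] -> ['c', 'b', 'd']
'c': index 0 in ['c', 'b', 'd'] -> ['c', 'b', 'd']
'c': index 0 in ['c', 'b', 'd'] -> ['c', 'b', 'd']


Output: [0, 0, 2, 2, 1, 2, 0, 2, 0, 0]


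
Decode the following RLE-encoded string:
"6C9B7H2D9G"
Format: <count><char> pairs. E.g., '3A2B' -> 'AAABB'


Expanding each <count><char> pair:
  6C -> 'CCCCCC'
  9B -> 'BBBBBBBBB'
  7H -> 'HHHHHHH'
  2D -> 'DD'
  9G -> 'GGGGGGGGG'

Decoded = CCCCCCBBBBBBBBBHHHHHHHDDGGGGGGGGG


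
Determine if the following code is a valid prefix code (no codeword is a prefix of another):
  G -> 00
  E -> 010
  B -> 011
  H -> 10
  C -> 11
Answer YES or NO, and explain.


Checking each pair (does one codeword prefix another?):
  G='00' vs E='010': no prefix
  G='00' vs B='011': no prefix
  G='00' vs H='10': no prefix
  G='00' vs C='11': no prefix
  E='010' vs G='00': no prefix
  E='010' vs B='011': no prefix
  E='010' vs H='10': no prefix
  E='010' vs C='11': no prefix
  B='011' vs G='00': no prefix
  B='011' vs E='010': no prefix
  B='011' vs H='10': no prefix
  B='011' vs C='11': no prefix
  H='10' vs G='00': no prefix
  H='10' vs E='010': no prefix
  H='10' vs B='011': no prefix
  H='10' vs C='11': no prefix
  C='11' vs G='00': no prefix
  C='11' vs E='010': no prefix
  C='11' vs B='011': no prefix
  C='11' vs H='10': no prefix
No violation found over all pairs.

YES -- this is a valid prefix code. No codeword is a prefix of any other codeword.


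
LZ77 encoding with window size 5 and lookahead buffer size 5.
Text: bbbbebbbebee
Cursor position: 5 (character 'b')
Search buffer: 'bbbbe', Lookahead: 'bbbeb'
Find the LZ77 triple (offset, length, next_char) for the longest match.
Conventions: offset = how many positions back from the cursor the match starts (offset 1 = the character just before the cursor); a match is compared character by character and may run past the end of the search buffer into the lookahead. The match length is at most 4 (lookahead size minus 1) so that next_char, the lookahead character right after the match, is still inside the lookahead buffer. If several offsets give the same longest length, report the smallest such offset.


Try each offset into the search buffer:
  offset=1 (pos 4, char 'e'): match length 0
  offset=2 (pos 3, char 'b'): match length 1
  offset=3 (pos 2, char 'b'): match length 2
  offset=4 (pos 1, char 'b'): match length 4
  offset=5 (pos 0, char 'b'): match length 3
Longest match has length 4 at offset 4.
next_char = character at position 5 + 4 = 9 -> 'b'

Best match: offset=4, length=4 (matching 'bbbe' starting at position 1)
LZ77 triple: (4, 4, 'b')


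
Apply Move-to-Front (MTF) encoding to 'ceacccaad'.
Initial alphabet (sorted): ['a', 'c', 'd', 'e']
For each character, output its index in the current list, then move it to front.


MTF encoding:
'c': index 1 in ['a', 'c', 'd', 'e'] -> ['c', 'a', 'd', 'e']
'e': index 3 in ['c', 'a', 'd', 'e'] -> ['e', 'c', 'a', 'd']
'a': index 2 in ['e', 'c', 'a', 'd'] -> ['a', 'e', 'c', 'd']
'c': index 2 in ['a', 'e', 'c', 'd'] -> ['c', 'a', 'e', 'd']
'c': index 0 in ['c', 'a', 'e', 'd'] -> ['c', 'a', 'e', 'd']
'c': index 0 in ['c', 'a', 'e', 'd'] -> ['c', 'a', 'e', 'd']
'a': index 1 in ['c', 'a', 'e', 'd'] -> ['a', 'c', 'e', 'd']
'a': index 0 in ['a', 'c', 'e', 'd'] -> ['a', 'c', 'e', 'd']
'd': index 3 in ['a', 'c', 'e', 'd'] -> ['d', 'a', 'c', 'e']


Output: [1, 3, 2, 2, 0, 0, 1, 0, 3]


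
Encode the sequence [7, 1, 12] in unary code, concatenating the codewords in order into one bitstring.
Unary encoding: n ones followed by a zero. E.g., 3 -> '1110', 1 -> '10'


Encode each number as n ones followed by a terminating 0:
  7 -> 11111110 (8 bits)
  1 -> 10 (2 bits)
  12 -> 1111111111110 (13 bits)
Total length = 8 + 2 + 13 = 23 bits.

Unary([7, 1, 12]) = 11111110101111111111110 (23 bits)


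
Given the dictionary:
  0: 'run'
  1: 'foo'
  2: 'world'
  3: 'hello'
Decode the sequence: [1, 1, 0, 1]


Look up each index in the dictionary:
  1 -> 'foo'
  1 -> 'foo'
  0 -> 'run'
  1 -> 'foo'

Decoded: "foo foo run foo"


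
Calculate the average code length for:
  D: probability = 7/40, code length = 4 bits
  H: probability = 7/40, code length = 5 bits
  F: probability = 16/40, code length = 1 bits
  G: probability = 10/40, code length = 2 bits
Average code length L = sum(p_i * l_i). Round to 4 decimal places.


Weighted contributions p_i * l_i:
  D: (7/40) * 4 = 28/40
  H: (7/40) * 5 = 35/40
  F: (16/40) * 1 = 16/40
  G: (10/40) * 2 = 20/40
Sum = (28 + 35 + 16 + 20)/40 = 99/40

L = 99/40 = 2.4750 bits/symbol


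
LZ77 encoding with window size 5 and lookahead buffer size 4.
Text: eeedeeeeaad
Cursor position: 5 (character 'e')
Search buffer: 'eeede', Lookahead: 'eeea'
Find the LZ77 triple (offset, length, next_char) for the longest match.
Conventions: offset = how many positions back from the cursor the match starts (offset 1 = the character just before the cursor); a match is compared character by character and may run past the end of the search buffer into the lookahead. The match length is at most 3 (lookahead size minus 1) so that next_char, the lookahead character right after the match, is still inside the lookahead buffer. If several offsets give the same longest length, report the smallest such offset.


Try each offset into the search buffer:
  offset=1 (pos 4, char 'e'): match length 3
  offset=2 (pos 3, char 'd'): match length 0
  offset=3 (pos 2, char 'e'): match length 1
  offset=4 (pos 1, char 'e'): match length 2
  offset=5 (pos 0, char 'e'): match length 3
Longest match has length 3, found at offsets 1, 5; take the smallest, offset 1.
next_char = character at position 5 + 3 = 8 -> 'a'

Best match: offset=1, length=3 (matching 'eee' starting at position 4)
LZ77 triple: (1, 3, 'a')


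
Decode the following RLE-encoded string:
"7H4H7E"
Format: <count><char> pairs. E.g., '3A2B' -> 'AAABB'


Expanding each <count><char> pair:
  7H -> 'HHHHHHH'
  4H -> 'HHHH'
  7E -> 'EEEEEEE'

Decoded = HHHHHHHHHHHEEEEEEE


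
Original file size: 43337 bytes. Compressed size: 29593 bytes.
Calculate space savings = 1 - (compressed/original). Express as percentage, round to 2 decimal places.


ratio = compressed/original = 29593/43337 = 0.682858
savings = 1 - ratio = 1 - 0.682858 = 0.317142
as a percentage: 0.317142 * 100 = 31.71%

Space savings = 1 - 29593/43337 = 31.71%


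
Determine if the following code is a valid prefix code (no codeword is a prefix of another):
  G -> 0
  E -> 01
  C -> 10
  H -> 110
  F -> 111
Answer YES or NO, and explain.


Checking each pair (does one codeword prefix another?):
  G='0' vs E='01': prefix -- VIOLATION

NO -- this is NOT a valid prefix code. G (0) is a prefix of E (01).


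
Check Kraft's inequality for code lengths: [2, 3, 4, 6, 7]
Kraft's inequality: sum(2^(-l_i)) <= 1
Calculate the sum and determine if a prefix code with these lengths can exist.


Sum = 2^(-2) + 2^(-3) + 2^(-4) + 2^(-6) + 2^(-7)
    = 0.25 + 0.125 + 0.0625 + 0.015625 + 0.0078125
    = 59/128 = 0.4609375
Since 0.4609375 <= 1, Kraft's inequality IS satisfied.
A prefix code with these lengths CAN exist.

Kraft sum = 0.4609375. Satisfied.


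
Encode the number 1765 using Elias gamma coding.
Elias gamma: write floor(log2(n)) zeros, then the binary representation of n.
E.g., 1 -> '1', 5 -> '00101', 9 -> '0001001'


num_bits = floor(log2(1765)) + 1 = 11
leading_zeros = num_bits - 1 = 10
binary(1765) = 11011100101

Elias gamma(1765) = '0000000000' + '11011100101' = 000000000011011100101 (21 bits)


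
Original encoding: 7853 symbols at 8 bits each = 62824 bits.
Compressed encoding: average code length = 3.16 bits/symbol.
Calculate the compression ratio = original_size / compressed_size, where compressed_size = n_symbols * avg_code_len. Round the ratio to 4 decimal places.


original_size = n_symbols * orig_bits = 7853 * 8 = 62824 bits
compressed_size = n_symbols * avg_code_len = 7853 * 3.16 = 24815.48 bits
ratio = original_size / compressed_size = 62824 / 24815.48 = 2.5316

Compression ratio = 2.5316


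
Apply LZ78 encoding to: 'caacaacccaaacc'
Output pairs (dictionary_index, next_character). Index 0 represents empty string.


LZ78 encoding steps:
Dictionary: {0: ''}
Step 1: w='' (idx 0), next='c' -> output (0, 'c'), add 'c' as idx 1
Step 2: w='' (idx 0), next='a' -> output (0, 'a'), add 'a' as idx 2
Step 3: w='a' (idx 2), next='c' -> output (2, 'c'), add 'ac' as idx 3
Step 4: w='a' (idx 2), next='a' -> output (2, 'a'), add 'aa' as idx 4
Step 5: w='c' (idx 1), next='c' -> output (1, 'c'), add 'cc' as idx 5
Step 6: w='c' (idx 1), next='a' -> output (1, 'a'), add 'ca' as idx 6
Step 7: w='aa' (idx 4), next='c' -> output (4, 'c'), add 'aac' as idx 7
Step 8: w='c' (idx 1), end of input -> output (1, '')


Encoded: [(0, 'c'), (0, 'a'), (2, 'c'), (2, 'a'), (1, 'c'), (1, 'a'), (4, 'c'), (1, '')]


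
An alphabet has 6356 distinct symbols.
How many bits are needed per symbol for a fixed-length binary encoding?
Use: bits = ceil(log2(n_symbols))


log2(6356) = 12.6339
Bracket: 2^12 = 4096 < 6356 <= 2^13 = 8192
So ceil(log2(6356)) = 13

bits = ceil(log2(6356)) = ceil(12.6339) = 13 bits


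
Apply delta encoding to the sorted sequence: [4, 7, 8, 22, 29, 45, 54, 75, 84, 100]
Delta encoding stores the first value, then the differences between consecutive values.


First value: 4
Deltas:
  7 - 4 = 3
  8 - 7 = 1
  22 - 8 = 14
  29 - 22 = 7
  45 - 29 = 16
  54 - 45 = 9
  75 - 54 = 21
  84 - 75 = 9
  100 - 84 = 16


Delta encoded: [4, 3, 1, 14, 7, 16, 9, 21, 9, 16]


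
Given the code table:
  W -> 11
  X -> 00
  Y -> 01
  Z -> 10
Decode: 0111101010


Decoding:
01 -> Y
11 -> W
10 -> Z
10 -> Z
10 -> Z


Result: YWZZZ


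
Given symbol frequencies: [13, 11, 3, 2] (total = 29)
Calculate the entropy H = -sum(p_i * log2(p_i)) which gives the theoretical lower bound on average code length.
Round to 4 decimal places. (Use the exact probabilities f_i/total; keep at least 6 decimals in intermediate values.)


Per-symbol terms -p_i * log2(p_i) with p_i = f_i/29:
  p = 13/29 = 0.448276: log2(p) = -1.157541, -p*log2(p) = 0.518898
  p = 11/29 = 0.379310: log2(p) = -1.398549, -p*log2(p) = 0.530484
  p = 3/29 = 0.103448: log2(p) = -3.273018, -p*log2(p) = 0.338588
  p = 2/29 = 0.068966: log2(p) = -3.857981, -p*log2(p) = 0.266068
H = 0.518898 + 0.530484 + 0.338588 + 0.266068 = 1.654038

H = 1.654 bits/symbol


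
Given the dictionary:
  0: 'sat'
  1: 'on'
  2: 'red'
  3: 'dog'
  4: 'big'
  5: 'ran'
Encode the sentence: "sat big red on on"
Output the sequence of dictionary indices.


Look up each word in the dictionary:
  'sat' -> 0
  'big' -> 4
  'red' -> 2
  'on' -> 1
  'on' -> 1

Encoded: [0, 4, 2, 1, 1]


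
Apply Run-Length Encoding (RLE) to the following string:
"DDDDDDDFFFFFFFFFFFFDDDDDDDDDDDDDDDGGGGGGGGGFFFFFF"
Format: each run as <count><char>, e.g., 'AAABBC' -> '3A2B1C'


Scanning runs left to right:
  i=0: run of 'D' x 7 -> '7D'
  i=7: run of 'F' x 12 -> '12F'
  i=19: run of 'D' x 15 -> '15D'
  i=34: run of 'G' x 9 -> '9G'
  i=43: run of 'F' x 6 -> '6F'

RLE = 7D12F15D9G6F


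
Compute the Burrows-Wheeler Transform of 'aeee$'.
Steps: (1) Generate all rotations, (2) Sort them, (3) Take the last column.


Rotations (sorted):
  0: $aeee -> last char: e
  1: aeee$ -> last char: $
  2: e$aee -> last char: e
  3: ee$ae -> last char: e
  4: eee$a -> last char: a


BWT = e$eea


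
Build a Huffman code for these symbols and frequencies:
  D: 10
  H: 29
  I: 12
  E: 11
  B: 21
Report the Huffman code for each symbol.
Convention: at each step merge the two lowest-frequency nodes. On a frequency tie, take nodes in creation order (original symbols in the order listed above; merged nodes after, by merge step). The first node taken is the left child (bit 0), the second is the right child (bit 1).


Huffman tree construction:
Step 1: Merge D(10) + E(11) = 21
Step 2: Merge I(12) + B(21) = 33
Step 3: Merge (D+E)(21) + H(29) = 50
Step 4: Merge (I+B)(33) + ((D+E)+H)(50) = 83
Read each symbol's code off the tree from the root (left child = 0, right child = 1).

Codes:
  D: 100 (length 3)
  H: 11 (length 2)
  I: 00 (length 2)
  E: 101 (length 3)
  B: 01 (length 2)
Average code length: 187/83 = 2.2530 bits/symbol


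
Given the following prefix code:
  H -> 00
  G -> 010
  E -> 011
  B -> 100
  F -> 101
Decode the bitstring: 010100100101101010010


Decoding step by step:
Bits 010 -> G
Bits 100 -> B
Bits 100 -> B
Bits 101 -> F
Bits 101 -> F
Bits 010 -> G
Bits 010 -> G


Decoded message: GBBFFGG


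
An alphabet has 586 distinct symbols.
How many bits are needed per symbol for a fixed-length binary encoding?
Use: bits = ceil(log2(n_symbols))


log2(586) = 9.1948
Bracket: 2^9 = 512 < 586 <= 2^10 = 1024
So ceil(log2(586)) = 10

bits = ceil(log2(586)) = ceil(9.1948) = 10 bits


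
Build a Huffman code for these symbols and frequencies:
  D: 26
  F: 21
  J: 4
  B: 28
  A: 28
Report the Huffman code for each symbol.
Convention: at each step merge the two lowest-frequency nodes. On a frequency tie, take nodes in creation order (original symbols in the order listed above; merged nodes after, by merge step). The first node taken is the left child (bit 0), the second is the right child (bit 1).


Huffman tree construction:
Step 1: Merge J(4) + F(21) = 25
Step 2: Merge (J+F)(25) + D(26) = 51
Step 3: Merge B(28) + A(28) = 56
Step 4: Merge ((J+F)+D)(51) + (B+A)(56) = 107
Read each symbol's code off the tree from the root (left child = 0, right child = 1).

Codes:
  D: 01 (length 2)
  F: 001 (length 3)
  J: 000 (length 3)
  B: 10 (length 2)
  A: 11 (length 2)
Average code length: 239/107 = 2.2336 bits/symbol


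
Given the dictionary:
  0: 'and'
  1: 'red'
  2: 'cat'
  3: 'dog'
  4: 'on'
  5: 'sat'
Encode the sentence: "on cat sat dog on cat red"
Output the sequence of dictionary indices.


Look up each word in the dictionary:
  'on' -> 4
  'cat' -> 2
  'sat' -> 5
  'dog' -> 3
  'on' -> 4
  'cat' -> 2
  'red' -> 1

Encoded: [4, 2, 5, 3, 4, 2, 1]
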